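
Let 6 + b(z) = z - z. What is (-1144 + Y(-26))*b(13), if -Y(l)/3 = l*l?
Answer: 19032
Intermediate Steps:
b(z) = -6 (b(z) = -6 + (z - z) = -6 + 0 = -6)
Y(l) = -3*l² (Y(l) = -3*l*l = -3*l²)
(-1144 + Y(-26))*b(13) = (-1144 - 3*(-26)²)*(-6) = (-1144 - 3*676)*(-6) = (-1144 - 2028)*(-6) = -3172*(-6) = 19032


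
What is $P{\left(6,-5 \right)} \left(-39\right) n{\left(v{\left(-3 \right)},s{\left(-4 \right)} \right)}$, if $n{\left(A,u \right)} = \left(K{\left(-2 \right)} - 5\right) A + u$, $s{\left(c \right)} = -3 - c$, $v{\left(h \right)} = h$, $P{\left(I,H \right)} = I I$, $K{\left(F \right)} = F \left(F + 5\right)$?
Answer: $-47736$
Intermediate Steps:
$K{\left(F \right)} = F \left(5 + F\right)$
$P{\left(I,H \right)} = I^{2}$
$n{\left(A,u \right)} = u - 11 A$ ($n{\left(A,u \right)} = \left(- 2 \left(5 - 2\right) - 5\right) A + u = \left(\left(-2\right) 3 - 5\right) A + u = \left(-6 - 5\right) A + u = - 11 A + u = u - 11 A$)
$P{\left(6,-5 \right)} \left(-39\right) n{\left(v{\left(-3 \right)},s{\left(-4 \right)} \right)} = 6^{2} \left(-39\right) \left(\left(-3 - -4\right) - -33\right) = 36 \left(-39\right) \left(\left(-3 + 4\right) + 33\right) = - 1404 \left(1 + 33\right) = \left(-1404\right) 34 = -47736$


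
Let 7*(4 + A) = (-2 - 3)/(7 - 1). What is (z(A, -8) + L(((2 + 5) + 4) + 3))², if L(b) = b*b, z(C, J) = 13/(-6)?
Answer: 1352569/36 ≈ 37571.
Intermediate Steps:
A = -173/42 (A = -4 + ((-2 - 3)/(7 - 1))/7 = -4 + (-5/6)/7 = -4 + (-5*⅙)/7 = -4 + (⅐)*(-⅚) = -4 - 5/42 = -173/42 ≈ -4.1190)
z(C, J) = -13/6 (z(C, J) = 13*(-⅙) = -13/6)
L(b) = b²
(z(A, -8) + L(((2 + 5) + 4) + 3))² = (-13/6 + (((2 + 5) + 4) + 3)²)² = (-13/6 + ((7 + 4) + 3)²)² = (-13/6 + (11 + 3)²)² = (-13/6 + 14²)² = (-13/6 + 196)² = (1163/6)² = 1352569/36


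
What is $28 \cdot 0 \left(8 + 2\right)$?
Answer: $0$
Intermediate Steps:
$28 \cdot 0 \left(8 + 2\right) = 28 \cdot 0 \cdot 10 = 28 \cdot 0 = 0$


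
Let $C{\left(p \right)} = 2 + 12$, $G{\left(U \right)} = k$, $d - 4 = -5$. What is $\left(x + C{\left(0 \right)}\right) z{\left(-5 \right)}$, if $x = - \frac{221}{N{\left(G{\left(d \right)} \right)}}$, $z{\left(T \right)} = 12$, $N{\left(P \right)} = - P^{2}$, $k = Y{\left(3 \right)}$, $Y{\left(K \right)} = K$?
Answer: $\frac{1388}{3} \approx 462.67$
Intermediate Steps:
$d = -1$ ($d = 4 - 5 = -1$)
$k = 3$
$G{\left(U \right)} = 3$
$C{\left(p \right)} = 14$
$x = \frac{221}{9}$ ($x = - \frac{221}{\left(-1\right) 3^{2}} = - \frac{221}{\left(-1\right) 9} = - \frac{221}{-9} = \left(-221\right) \left(- \frac{1}{9}\right) = \frac{221}{9} \approx 24.556$)
$\left(x + C{\left(0 \right)}\right) z{\left(-5 \right)} = \left(\frac{221}{9} + 14\right) 12 = \frac{347}{9} \cdot 12 = \frac{1388}{3}$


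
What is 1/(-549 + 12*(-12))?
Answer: -1/693 ≈ -0.0014430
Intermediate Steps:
1/(-549 + 12*(-12)) = 1/(-549 - 144) = 1/(-693) = -1/693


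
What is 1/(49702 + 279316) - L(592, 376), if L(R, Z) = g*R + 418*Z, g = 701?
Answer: -188250938879/329018 ≈ -5.7216e+5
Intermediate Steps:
L(R, Z) = 418*Z + 701*R (L(R, Z) = 701*R + 418*Z = 418*Z + 701*R)
1/(49702 + 279316) - L(592, 376) = 1/(49702 + 279316) - (418*376 + 701*592) = 1/329018 - (157168 + 414992) = 1/329018 - 1*572160 = 1/329018 - 572160 = -188250938879/329018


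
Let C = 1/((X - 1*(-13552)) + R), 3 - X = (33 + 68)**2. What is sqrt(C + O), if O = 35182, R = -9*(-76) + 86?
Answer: sqrt(149588376639)/2062 ≈ 187.57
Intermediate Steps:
X = -10198 (X = 3 - (33 + 68)**2 = 3 - 1*101**2 = 3 - 1*10201 = 3 - 10201 = -10198)
R = 770 (R = 684 + 86 = 770)
C = 1/4124 (C = 1/((-10198 - 1*(-13552)) + 770) = 1/((-10198 + 13552) + 770) = 1/(3354 + 770) = 1/4124 ≈ 0.00024248)
sqrt(C + O) = sqrt(1/4124 + 35182) = sqrt(145090569/4124) = sqrt(149588376639)/2062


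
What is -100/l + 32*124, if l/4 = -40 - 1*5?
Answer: 35717/9 ≈ 3968.6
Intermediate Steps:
l = -180 (l = 4*(-40 - 1*5) = 4*(-40 - 5) = 4*(-45) = -180)
-100/l + 32*124 = -100/(-180) + 32*124 = -100*(-1/180) + 3968 = 5/9 + 3968 = 35717/9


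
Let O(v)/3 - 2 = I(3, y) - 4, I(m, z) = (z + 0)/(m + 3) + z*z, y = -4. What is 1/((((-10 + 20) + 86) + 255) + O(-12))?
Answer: 1/391 ≈ 0.0025575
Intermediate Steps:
I(m, z) = z² + z/(3 + m) (I(m, z) = z/(3 + m) + z² = z² + z/(3 + m))
O(v) = 40 (O(v) = 6 + 3*(-4*(1 + 3*(-4) + 3*(-4))/(3 + 3) - 4) = 6 + 3*(-4*(1 - 12 - 12)/6 - 4) = 6 + 3*(-4*⅙*(-23) - 4) = 6 + 3*(46/3 - 4) = 6 + 3*(34/3) = 6 + 34 = 40)
1/((((-10 + 20) + 86) + 255) + O(-12)) = 1/((((-10 + 20) + 86) + 255) + 40) = 1/(((10 + 86) + 255) + 40) = 1/((96 + 255) + 40) = 1/(351 + 40) = 1/391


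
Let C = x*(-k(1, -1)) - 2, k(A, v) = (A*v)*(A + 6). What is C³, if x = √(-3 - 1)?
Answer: 1168 - 2576*I ≈ 1168.0 - 2576.0*I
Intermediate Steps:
k(A, v) = A*v*(6 + A) (k(A, v) = (A*v)*(6 + A) = A*v*(6 + A))
x = 2*I (x = √(-4) = 2*I ≈ 2.0*I)
C = -2 + 14*I (C = (2*I)*(-(-1)*(6 + 1)) - 2 = (2*I)*(-(-1)*7) - 2 = (2*I)*(-1*(-7)) - 2 = (2*I)*7 - 2 = 14*I - 2 = -2 + 14*I ≈ -2.0 + 14.0*I)
C³ = (-2 + 14*I)³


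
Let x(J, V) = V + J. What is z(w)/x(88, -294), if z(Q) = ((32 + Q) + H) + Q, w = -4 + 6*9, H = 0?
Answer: -66/103 ≈ -0.64078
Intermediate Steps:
w = 50 (w = -4 + 54 = 50)
x(J, V) = J + V
z(Q) = 32 + 2*Q (z(Q) = ((32 + Q) + 0) + Q = (32 + Q) + Q = 32 + 2*Q)
z(w)/x(88, -294) = (32 + 2*50)/(88 - 294) = (32 + 100)/(-206) = 132*(-1/206) = -66/103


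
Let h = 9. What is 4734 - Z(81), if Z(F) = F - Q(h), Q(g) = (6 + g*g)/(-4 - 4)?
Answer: 37137/8 ≈ 4642.1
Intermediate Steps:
Q(g) = -¾ - g²/8 (Q(g) = (6 + g²)/(-8) = (6 + g²)*(-⅛) = -¾ - g²/8)
Z(F) = 87/8 + F (Z(F) = F - (-¾ - ⅛*9²) = F - (-¾ - ⅛*81) = F - (-¾ - 81/8) = F - 1*(-87/8) = F + 87/8 = 87/8 + F)
4734 - Z(81) = 4734 - (87/8 + 81) = 4734 - 1*735/8 = 4734 - 735/8 = 37137/8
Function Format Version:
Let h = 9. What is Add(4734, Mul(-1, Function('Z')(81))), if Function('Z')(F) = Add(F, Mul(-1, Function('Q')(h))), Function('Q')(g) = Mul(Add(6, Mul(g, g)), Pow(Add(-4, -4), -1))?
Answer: Rational(37137, 8) ≈ 4642.1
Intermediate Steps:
Function('Q')(g) = Add(Rational(-3, 4), Mul(Rational(-1, 8), Pow(g, 2))) (Function('Q')(g) = Mul(Add(6, Pow(g, 2)), Pow(-8, -1)) = Mul(Add(6, Pow(g, 2)), Rational(-1, 8)) = Add(Rational(-3, 4), Mul(Rational(-1, 8), Pow(g, 2))))
Function('Z')(F) = Add(Rational(87, 8), F) (Function('Z')(F) = Add(F, Mul(-1, Add(Rational(-3, 4), Mul(Rational(-1, 8), Pow(9, 2))))) = Add(F, Mul(-1, Add(Rational(-3, 4), Mul(Rational(-1, 8), 81)))) = Add(F, Mul(-1, Add(Rational(-3, 4), Rational(-81, 8)))) = Add(F, Mul(-1, Rational(-87, 8))) = Add(F, Rational(87, 8)) = Add(Rational(87, 8), F))
Add(4734, Mul(-1, Function('Z')(81))) = Add(4734, Mul(-1, Add(Rational(87, 8), 81))) = Add(4734, Mul(-1, Rational(735, 8))) = Add(4734, Rational(-735, 8)) = Rational(37137, 8)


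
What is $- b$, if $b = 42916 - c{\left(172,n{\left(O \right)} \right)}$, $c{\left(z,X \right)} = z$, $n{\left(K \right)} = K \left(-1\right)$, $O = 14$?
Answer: $-42744$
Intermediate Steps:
$n{\left(K \right)} = - K$
$b = 42744$ ($b = 42916 - 172 = 42744$)
$- b = \left(-1\right) 42744 = -42744$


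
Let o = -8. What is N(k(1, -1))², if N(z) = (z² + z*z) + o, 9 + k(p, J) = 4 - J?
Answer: 576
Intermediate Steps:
k(p, J) = -5 - J (k(p, J) = -9 + (4 - J) = -5 - J)
N(z) = -8 + 2*z² (N(z) = (z² + z*z) - 8 = (z² + z²) - 8 = 2*z² - 8 = -8 + 2*z²)
N(k(1, -1))² = (-8 + 2*(-5 - 1*(-1))²)² = (-8 + 2*(-5 + 1)²)² = (-8 + 2*(-4)²)² = (-8 + 2*16)² = (-8 + 32)² = 24² = 576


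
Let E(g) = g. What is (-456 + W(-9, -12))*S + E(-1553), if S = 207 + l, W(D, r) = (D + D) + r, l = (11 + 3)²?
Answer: -197411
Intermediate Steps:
l = 196 (l = 14² = 196)
W(D, r) = r + 2*D (W(D, r) = 2*D + r = r + 2*D)
S = 403 (S = 207 + 196 = 403)
(-456 + W(-9, -12))*S + E(-1553) = (-456 + (-12 + 2*(-9)))*403 - 1553 = (-456 + (-12 - 18))*403 - 1553 = (-456 - 30)*403 - 1553 = -486*403 - 1553 = -195858 - 1553 = -197411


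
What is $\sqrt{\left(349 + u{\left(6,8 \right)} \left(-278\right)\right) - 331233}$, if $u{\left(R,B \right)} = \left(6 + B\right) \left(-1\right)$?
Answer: $4 i \sqrt{20437} \approx 571.83 i$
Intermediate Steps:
$u{\left(R,B \right)} = -6 - B$
$\sqrt{\left(349 + u{\left(6,8 \right)} \left(-278\right)\right) - 331233} = \sqrt{\left(349 + \left(-6 - 8\right) \left(-278\right)\right) - 331233} = \sqrt{\left(349 - -3892\right) - 331233} = \sqrt{\left(349 + 3892\right) - 331233} = \sqrt{4241 - 331233} = \sqrt{-326992} = 4 i \sqrt{20437}$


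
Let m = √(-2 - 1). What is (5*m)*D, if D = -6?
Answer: -30*I*√3 ≈ -51.962*I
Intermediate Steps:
m = I*√3 (m = √(-3) = I*√3 ≈ 1.732*I)
(5*m)*D = (5*(I*√3))*(-6) = (5*I*√3)*(-6) = -30*I*√3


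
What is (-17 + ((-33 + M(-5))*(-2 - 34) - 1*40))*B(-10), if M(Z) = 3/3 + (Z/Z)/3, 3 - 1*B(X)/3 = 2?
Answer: 3249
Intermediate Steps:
B(X) = 3 (B(X) = 9 - 3*2 = 9 - 6 = 3)
M(Z) = 4/3 (M(Z) = 3*(⅓) + 1*(⅓) = 1 + ⅓ = 4/3)
(-17 + ((-33 + M(-5))*(-2 - 34) - 1*40))*B(-10) = (-17 + ((-33 + 4/3)*(-2 - 34) - 1*40))*3 = (-17 + (-95/3*(-36) - 40))*3 = (-17 + (1140 - 40))*3 = (-17 + 1100)*3 = 1083*3 = 3249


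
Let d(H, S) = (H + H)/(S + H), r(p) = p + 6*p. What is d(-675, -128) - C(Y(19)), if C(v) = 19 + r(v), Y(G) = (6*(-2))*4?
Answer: 255901/803 ≈ 318.68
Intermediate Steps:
r(p) = 7*p
Y(G) = -48 (Y(G) = -12*4 = -48)
d(H, S) = 2*H/(H + S) (d(H, S) = (2*H)/(H + S) = 2*H/(H + S))
C(v) = 19 + 7*v
d(-675, -128) - C(Y(19)) = 2*(-675)/(-675 - 128) - (19 + 7*(-48)) = 2*(-675)/(-803) - (19 - 336) = 2*(-675)*(-1/803) - 1*(-317) = 1350/803 + 317 = 255901/803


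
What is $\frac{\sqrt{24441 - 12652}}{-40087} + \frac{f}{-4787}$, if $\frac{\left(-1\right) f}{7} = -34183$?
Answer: $- \frac{239281}{4787} - \frac{\sqrt{11789}}{40087} \approx -49.988$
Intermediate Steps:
$f = 239281$ ($f = \left(-7\right) \left(-34183\right) = 239281$)
$\frac{\sqrt{24441 - 12652}}{-40087} + \frac{f}{-4787} = \frac{\sqrt{24441 - 12652}}{-40087} + \frac{239281}{-4787} = \sqrt{11789} \left(- \frac{1}{40087}\right) + 239281 \left(- \frac{1}{4787}\right) = - \frac{\sqrt{11789}}{40087} - \frac{239281}{4787} = - \frac{239281}{4787} - \frac{\sqrt{11789}}{40087}$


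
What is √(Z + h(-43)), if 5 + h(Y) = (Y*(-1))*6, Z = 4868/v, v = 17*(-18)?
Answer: 5*√24667/51 ≈ 15.398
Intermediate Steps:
v = -306
Z = -2434/153 (Z = 4868/(-306) = 4868*(-1/306) = -2434/153 ≈ -15.908)
h(Y) = -5 - 6*Y (h(Y) = -5 + (Y*(-1))*6 = -5 - Y*6 = -5 - 6*Y)
√(Z + h(-43)) = √(-2434/153 + (-5 - 6*(-43))) = √(-2434/153 + (-5 + 258)) = √(-2434/153 + 253) = √(36275/153) = 5*√24667/51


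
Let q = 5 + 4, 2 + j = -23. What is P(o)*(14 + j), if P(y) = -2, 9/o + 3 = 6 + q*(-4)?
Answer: 22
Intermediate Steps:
j = -25 (j = -2 - 23 = -25)
q = 9
o = -3/11 (o = 9/(-3 + (6 + 9*(-4))) = 9/(-3 + (6 - 36)) = 9/(-3 - 30) = 9/(-33) = 9*(-1/33) = -3/11 ≈ -0.27273)
P(o)*(14 + j) = -2*(14 - 25) = -2*(-11) = 22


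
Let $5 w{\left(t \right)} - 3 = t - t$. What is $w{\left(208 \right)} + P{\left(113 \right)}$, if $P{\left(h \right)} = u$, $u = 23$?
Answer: $\frac{118}{5} \approx 23.6$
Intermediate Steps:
$P{\left(h \right)} = 23$
$w{\left(t \right)} = \frac{3}{5}$ ($w{\left(t \right)} = \frac{3}{5} + \frac{t - t}{5} = \frac{3}{5} + \frac{1}{5} \cdot 0 = \frac{3}{5} + 0 = \frac{3}{5}$)
$w{\left(208 \right)} + P{\left(113 \right)} = \frac{3}{5} + 23 = \frac{118}{5}$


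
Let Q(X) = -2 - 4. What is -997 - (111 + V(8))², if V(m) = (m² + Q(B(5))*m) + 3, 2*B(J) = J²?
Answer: -17897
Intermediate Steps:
B(J) = J²/2
Q(X) = -6
V(m) = 3 + m² - 6*m (V(m) = (m² - 6*m) + 3 = 3 + m² - 6*m)
-997 - (111 + V(8))² = -997 - (111 + (3 + 8² - 6*8))² = -997 - (111 + (3 + 64 - 48))² = -997 - (111 + 19)² = -997 - 1*130² = -997 - 1*16900 = -997 - 16900 = -17897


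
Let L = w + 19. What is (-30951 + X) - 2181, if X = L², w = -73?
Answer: -30216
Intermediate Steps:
L = -54 (L = -73 + 19 = -54)
X = 2916 (X = (-54)² = 2916)
(-30951 + X) - 2181 = (-30951 + 2916) - 2181 = -28035 - 2181 = -30216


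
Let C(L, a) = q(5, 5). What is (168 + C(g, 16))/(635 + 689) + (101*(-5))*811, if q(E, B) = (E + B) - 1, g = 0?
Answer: -542250643/1324 ≈ -4.0956e+5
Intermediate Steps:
q(E, B) = -1 + B + E (q(E, B) = (B + E) - 1 = -1 + B + E)
C(L, a) = 9 (C(L, a) = -1 + 5 + 5 = 9)
(168 + C(g, 16))/(635 + 689) + (101*(-5))*811 = (168 + 9)/(635 + 689) + (101*(-5))*811 = 177/1324 - 505*811 = 177*(1/1324) - 409555 = 177/1324 - 409555 = -542250643/1324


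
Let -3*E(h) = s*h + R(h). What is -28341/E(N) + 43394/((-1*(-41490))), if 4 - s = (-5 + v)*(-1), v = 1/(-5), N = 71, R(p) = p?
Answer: -8817470188/1472895 ≈ -5986.5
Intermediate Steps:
v = -⅕ ≈ -0.20000
s = -6/5 (s = 4 - (-5 - ⅕)*(-1) = 4 - (-26)*(-1)/5 = 4 - 1*26/5 = 4 - 26/5 = -6/5 ≈ -1.2000)
E(h) = h/15 (E(h) = -(-6*h/5 + h)/3 = -(-1)*h/15 = h/15)
-28341/E(N) + 43394/((-1*(-41490))) = -28341/((1/15)*71) + 43394/((-1*(-41490))) = -28341/71/15 + 43394/41490 = -28341*15/71 + 43394*(1/41490) = -425115/71 + 21697/20745 = -8817470188/1472895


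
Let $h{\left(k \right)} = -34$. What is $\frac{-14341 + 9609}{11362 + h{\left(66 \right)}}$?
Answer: $- \frac{1183}{2832} \approx -0.41773$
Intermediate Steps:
$\frac{-14341 + 9609}{11362 + h{\left(66 \right)}} = \frac{-14341 + 9609}{11362 - 34} = - \frac{4732}{11328} = \left(-4732\right) \frac{1}{11328} = - \frac{1183}{2832}$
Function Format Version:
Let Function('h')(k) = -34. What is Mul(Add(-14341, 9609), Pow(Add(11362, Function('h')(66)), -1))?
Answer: Rational(-1183, 2832) ≈ -0.41773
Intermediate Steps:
Mul(Add(-14341, 9609), Pow(Add(11362, Function('h')(66)), -1)) = Mul(Add(-14341, 9609), Pow(Add(11362, -34), -1)) = Mul(-4732, Pow(11328, -1)) = Mul(-4732, Rational(1, 11328)) = Rational(-1183, 2832)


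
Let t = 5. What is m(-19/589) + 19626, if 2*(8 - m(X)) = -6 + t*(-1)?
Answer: 39279/2 ≈ 19640.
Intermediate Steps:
m(X) = 27/2 (m(X) = 8 - (-6 + 5*(-1))/2 = 8 - (-6 - 5)/2 = 8 - 1/2*(-11) = 8 + 11/2 = 27/2)
m(-19/589) + 19626 = 27/2 + 19626 = 39279/2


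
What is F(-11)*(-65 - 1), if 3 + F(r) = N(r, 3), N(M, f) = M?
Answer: 924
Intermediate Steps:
F(r) = -3 + r
F(-11)*(-65 - 1) = (-3 - 11)*(-65 - 1) = -14*(-66) = 924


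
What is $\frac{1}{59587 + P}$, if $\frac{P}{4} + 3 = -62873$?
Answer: $- \frac{1}{191917} \approx -5.2106 \cdot 10^{-6}$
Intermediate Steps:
$P = -251504$ ($P = -12 + 4 \left(-62873\right) = -12 - 251492 = -251504$)
$\frac{1}{59587 + P} = \frac{1}{59587 - 251504} = \frac{1}{-191917} = - \frac{1}{191917}$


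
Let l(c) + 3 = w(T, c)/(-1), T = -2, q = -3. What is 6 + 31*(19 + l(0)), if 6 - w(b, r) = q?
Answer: 223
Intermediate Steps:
w(b, r) = 9 (w(b, r) = 6 - 1*(-3) = 6 + 3 = 9)
l(c) = -12 (l(c) = -3 + 9/(-1) = -3 + 9*(-1) = -3 - 9 = -12)
6 + 31*(19 + l(0)) = 6 + 31*(19 - 12) = 6 + 31*7 = 6 + 217 = 223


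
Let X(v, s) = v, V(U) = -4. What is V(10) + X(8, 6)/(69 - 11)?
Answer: -112/29 ≈ -3.8621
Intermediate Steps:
V(10) + X(8, 6)/(69 - 11) = -4 + 8/(69 - 11) = -4 + 8/58 = -4 + 8*(1/58) = -4 + 4/29 = -112/29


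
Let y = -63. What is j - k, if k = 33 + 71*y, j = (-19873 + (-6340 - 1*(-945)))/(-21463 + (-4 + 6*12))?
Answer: 95019068/21395 ≈ 4441.2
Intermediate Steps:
j = 25268/21395 (j = (-19873 + (-6340 + 945))/(-21463 + (-4 + 72)) = (-19873 - 5395)/(-21463 + 68) = -25268/(-21395) = -25268*(-1/21395) = 25268/21395 ≈ 1.1810)
k = -4440 (k = 33 + 71*(-63) = 33 - 4473 = -4440)
j - k = 25268/21395 - 1*(-4440) = 25268/21395 + 4440 = 95019068/21395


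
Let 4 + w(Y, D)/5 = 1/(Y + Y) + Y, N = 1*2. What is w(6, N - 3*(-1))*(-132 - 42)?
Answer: -3625/2 ≈ -1812.5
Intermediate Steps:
N = 2
w(Y, D) = -20 + 5*Y + 5/(2*Y) (w(Y, D) = -20 + 5*(1/(Y + Y) + Y) = -20 + 5*(1/(2*Y) + Y) = -20 + 5*(Y + 1/(2*Y)) = -20 + (5*Y + 5/(2*Y)) = -20 + 5*Y + 5/(2*Y))
w(6, N - 3*(-1))*(-132 - 42) = (-20 + 5*6 + (5/2)/6)*(-132 - 42) = (-20 + 30 + (5/2)*(⅙))*(-174) = (-20 + 30 + 5/12)*(-174) = (125/12)*(-174) = -3625/2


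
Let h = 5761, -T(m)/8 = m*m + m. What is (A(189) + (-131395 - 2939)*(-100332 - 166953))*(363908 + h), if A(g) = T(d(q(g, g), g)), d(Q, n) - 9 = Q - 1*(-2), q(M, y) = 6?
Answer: 13273135767034398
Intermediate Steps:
d(Q, n) = 11 + Q (d(Q, n) = 9 + (Q - 1*(-2)) = 9 + (Q + 2) = 9 + (2 + Q) = 11 + Q)
T(m) = -8*m - 8*m² (T(m) = -8*(m*m + m) = -8*(m² + m) = -8*(m + m²) = -8*m - 8*m²)
A(g) = -2448 (A(g) = -8*(11 + 6)*(1 + (11 + 6)) = -8*17*(1 + 17) = -8*17*18 = -2448)
(A(189) + (-131395 - 2939)*(-100332 - 166953))*(363908 + h) = (-2448 + (-131395 - 2939)*(-100332 - 166953))*(363908 + 5761) = (-2448 - 134334*(-267285))*369669 = (-2448 + 35905463190)*369669 = 35905460742*369669 = 13273135767034398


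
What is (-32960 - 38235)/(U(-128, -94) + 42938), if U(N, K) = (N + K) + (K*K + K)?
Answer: -71195/51458 ≈ -1.3836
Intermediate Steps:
U(N, K) = N + K**2 + 2*K (U(N, K) = (K + N) + (K**2 + K) = (K + N) + (K + K**2) = N + K**2 + 2*K)
(-32960 - 38235)/(U(-128, -94) + 42938) = (-32960 - 38235)/((-128 + (-94)**2 + 2*(-94)) + 42938) = -71195/((-128 + 8836 - 188) + 42938) = -71195/(8520 + 42938) = -71195/51458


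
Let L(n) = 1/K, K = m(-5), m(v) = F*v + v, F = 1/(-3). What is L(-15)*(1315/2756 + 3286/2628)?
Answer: -3128009/6035640 ≈ -0.51826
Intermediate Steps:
F = -⅓ ≈ -0.33333
m(v) = 2*v/3 (m(v) = -v/3 + v = 2*v/3)
K = -10/3 (K = (⅔)*(-5) = -10/3 ≈ -3.3333)
L(n) = -3/10 (L(n) = 1/(-10/3) = -3/10)
L(-15)*(1315/2756 + 3286/2628) = -3*(1315/2756 + 3286/2628)/10 = -3*(1315*(1/2756) + 3286*(1/2628))/10 = -3*(1315/2756 + 1643/1314)/10 = -3/10*3128009/1810692 = -3128009/6035640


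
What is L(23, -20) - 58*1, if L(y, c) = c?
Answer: -78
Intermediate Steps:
L(23, -20) - 58*1 = -20 - 58*1 = -20 - 58 = -78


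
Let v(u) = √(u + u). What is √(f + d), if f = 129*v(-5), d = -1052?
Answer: √(-1052 + 129*I*√10) ≈ 6.1775 + 33.018*I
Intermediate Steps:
v(u) = √2*√u (v(u) = √(2*u) = √2*√u)
f = 129*I*√10 (f = 129*(√2*√(-5)) = 129*(√2*(I*√5)) = 129*(I*√10) = 129*I*√10 ≈ 407.93*I)
√(f + d) = √(129*I*√10 - 1052) = √(-1052 + 129*I*√10)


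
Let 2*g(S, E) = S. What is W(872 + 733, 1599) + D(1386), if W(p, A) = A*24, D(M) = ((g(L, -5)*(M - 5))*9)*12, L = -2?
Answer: -110772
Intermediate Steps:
g(S, E) = S/2
D(M) = 540 - 108*M (D(M) = ((((½)*(-2))*(M - 5))*9)*12 = (-(-5 + M)*9)*12 = ((5 - M)*9)*12 = (45 - 9*M)*12 = 540 - 108*M)
W(p, A) = 24*A
W(872 + 733, 1599) + D(1386) = 24*1599 + (540 - 108*1386) = 38376 + (540 - 149688) = 38376 - 149148 = -110772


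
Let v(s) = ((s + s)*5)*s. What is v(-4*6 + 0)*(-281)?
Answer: -1618560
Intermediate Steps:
v(s) = 10*s² (v(s) = ((2*s)*5)*s = (10*s)*s = 10*s²)
v(-4*6 + 0)*(-281) = (10*(-4*6 + 0)²)*(-281) = (10*(-24 + 0)²)*(-281) = (10*(-24)²)*(-281) = (10*576)*(-281) = 5760*(-281) = -1618560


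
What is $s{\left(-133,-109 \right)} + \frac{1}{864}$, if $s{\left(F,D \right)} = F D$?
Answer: $\frac{12525409}{864} \approx 14497.0$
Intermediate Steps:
$s{\left(F,D \right)} = D F$
$s{\left(-133,-109 \right)} + \frac{1}{864} = \left(-109\right) \left(-133\right) + \frac{1}{864} = 14497 + \frac{1}{864} = \frac{12525409}{864}$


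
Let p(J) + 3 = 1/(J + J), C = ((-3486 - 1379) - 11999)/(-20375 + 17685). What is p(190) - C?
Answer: -947223/102220 ≈ -9.2665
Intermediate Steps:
C = 8432/1345 (C = (-4865 - 11999)/(-2690) = -16864*(-1/2690) = 8432/1345 ≈ 6.2691)
p(J) = -3 + 1/(2*J) (p(J) = -3 + 1/(J + J) = -3 + 1/(2*J))
p(190) - C = (-3 + (1/2)/190) - 1*8432/1345 = (-3 + (1/2)*(1/190)) - 8432/1345 = (-3 + 1/380) - 8432/1345 = -1139/380 - 8432/1345 = -947223/102220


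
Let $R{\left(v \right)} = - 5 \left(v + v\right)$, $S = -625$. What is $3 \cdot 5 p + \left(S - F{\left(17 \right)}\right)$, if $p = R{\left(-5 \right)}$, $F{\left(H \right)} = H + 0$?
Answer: $108$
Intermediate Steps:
$R{\left(v \right)} = - 10 v$ ($R{\left(v \right)} = - 5 \cdot 2 v = - 10 v$)
$F{\left(H \right)} = H$
$p = 50$ ($p = \left(-10\right) \left(-5\right) = 50$)
$3 \cdot 5 p + \left(S - F{\left(17 \right)}\right) = 3 \cdot 5 \cdot 50 - 642 = 15 \cdot 50 - 642 = 750 - 642 = 108$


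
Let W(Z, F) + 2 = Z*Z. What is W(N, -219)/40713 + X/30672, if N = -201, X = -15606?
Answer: 11180575/23124984 ≈ 0.48348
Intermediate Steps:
W(Z, F) = -2 + Z² (W(Z, F) = -2 + Z*Z = -2 + Z²)
W(N, -219)/40713 + X/30672 = (-2 + (-201)²)/40713 - 15606/30672 = (-2 + 40401)*(1/40713) - 15606*1/30672 = 40399*(1/40713) - 289/568 = 40399/40713 - 289/568 = 11180575/23124984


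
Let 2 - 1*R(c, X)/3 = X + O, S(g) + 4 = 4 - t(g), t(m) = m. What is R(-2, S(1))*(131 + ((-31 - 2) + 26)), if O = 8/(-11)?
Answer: 15252/11 ≈ 1386.5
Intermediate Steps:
O = -8/11 (O = 8*(-1/11) = -8/11 ≈ -0.72727)
S(g) = -g (S(g) = -4 + (4 - g) = -g)
R(c, X) = 90/11 - 3*X (R(c, X) = 6 - 3*(X - 8/11) = 6 - 3*(-8/11 + X) = 6 + (24/11 - 3*X) = 90/11 - 3*X)
R(-2, S(1))*(131 + ((-31 - 2) + 26)) = (90/11 - (-3))*(131 + ((-31 - 2) + 26)) = (90/11 - 3*(-1))*(131 + (-33 + 26)) = (90/11 + 3)*(131 - 7) = (123/11)*124 = 15252/11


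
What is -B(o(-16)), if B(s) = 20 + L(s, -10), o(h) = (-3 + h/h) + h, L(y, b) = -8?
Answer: -12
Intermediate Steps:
o(h) = -2 + h (o(h) = (-3 + 1) + h = -2 + h)
B(s) = 12 (B(s) = 20 - 8 = 12)
-B(o(-16)) = -1*12 = -12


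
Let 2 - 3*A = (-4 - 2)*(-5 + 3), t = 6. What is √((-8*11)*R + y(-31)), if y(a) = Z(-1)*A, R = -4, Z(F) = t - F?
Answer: √2958/3 ≈ 18.129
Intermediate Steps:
Z(F) = 6 - F
A = -10/3 (A = ⅔ - (-4 - 2)*(-5 + 3)/3 = ⅔ - (-2)*(-2) = ⅔ - ⅓*12 = ⅔ - 4 = -10/3 ≈ -3.3333)
y(a) = -70/3 (y(a) = (6 - 1*(-1))*(-10/3) = (6 + 1)*(-10/3) = 7*(-10/3) = -70/3)
√((-8*11)*R + y(-31)) = √(-8*11*(-4) - 70/3) = √(-88*(-4) - 70/3) = √(352 - 70/3) = √(986/3) = √2958/3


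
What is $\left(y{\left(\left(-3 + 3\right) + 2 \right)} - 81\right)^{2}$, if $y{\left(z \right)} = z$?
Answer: $6241$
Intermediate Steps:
$\left(y{\left(\left(-3 + 3\right) + 2 \right)} - 81\right)^{2} = \left(\left(\left(-3 + 3\right) + 2\right) - 81\right)^{2} = \left(\left(0 + 2\right) - 81\right)^{2} = \left(2 - 81\right)^{2} = \left(-79\right)^{2} = 6241$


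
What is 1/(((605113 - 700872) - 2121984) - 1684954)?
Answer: -1/3902697 ≈ -2.5623e-7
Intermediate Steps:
1/(((605113 - 700872) - 2121984) - 1684954) = 1/((-95759 - 2121984) - 1684954) = 1/(-2217743 - 1684954) = 1/(-3902697) = -1/3902697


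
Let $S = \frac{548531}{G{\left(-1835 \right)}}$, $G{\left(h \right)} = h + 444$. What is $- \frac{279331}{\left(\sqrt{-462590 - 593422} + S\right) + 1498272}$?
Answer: $- \frac{809561299475361641}{4341173565651402613} + \frac{1080944489222 i \sqrt{264003}}{4341173565651402613} \approx -0.18648 + 0.00012794 i$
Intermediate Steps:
$G{\left(h \right)} = 444 + h$
$S = - \frac{548531}{1391}$ ($S = \frac{548531}{444 - 1835} = \frac{548531}{-1391} = 548531 \left(- \frac{1}{1391}\right) = - \frac{548531}{1391} \approx -394.34$)
$- \frac{279331}{\left(\sqrt{-462590 - 593422} + S\right) + 1498272} = - \frac{279331}{\left(\sqrt{-462590 - 593422} - \frac{548531}{1391}\right) + 1498272} = - \frac{279331}{\left(\sqrt{-1056012} - \frac{548531}{1391}\right) + 1498272} = - \frac{279331}{\left(2 i \sqrt{264003} - \frac{548531}{1391}\right) + 1498272} = - \frac{279331}{\left(- \frac{548531}{1391} + 2 i \sqrt{264003}\right) + 1498272} = - \frac{279331}{\frac{2083547821}{1391} + 2 i \sqrt{264003}}$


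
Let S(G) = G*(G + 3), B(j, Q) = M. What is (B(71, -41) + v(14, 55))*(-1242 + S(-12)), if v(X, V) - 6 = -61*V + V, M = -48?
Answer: 3789828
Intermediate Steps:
v(X, V) = 6 - 60*V (v(X, V) = 6 + (-61*V + V) = 6 - 60*V)
B(j, Q) = -48
S(G) = G*(3 + G)
(B(71, -41) + v(14, 55))*(-1242 + S(-12)) = (-48 + (6 - 60*55))*(-1242 - 12*(3 - 12)) = (-48 + (6 - 3300))*(-1242 - 12*(-9)) = (-48 - 3294)*(-1242 + 108) = -3342*(-1134) = 3789828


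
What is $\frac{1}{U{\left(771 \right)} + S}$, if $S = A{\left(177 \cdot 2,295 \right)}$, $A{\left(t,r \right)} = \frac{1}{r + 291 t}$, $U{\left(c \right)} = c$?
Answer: $\frac{103309}{79651240} \approx 0.001297$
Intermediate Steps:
$S = \frac{1}{103309}$ ($S = \frac{1}{295 + 291 \cdot 177 \cdot 2} = \frac{1}{295 + 291 \cdot 354} = \frac{1}{295 + 103014} = \frac{1}{103309} \approx 9.6797 \cdot 10^{-6}$)
$\frac{1}{U{\left(771 \right)} + S} = \frac{1}{771 + \frac{1}{103309}} = \frac{1}{\frac{79651240}{103309}} = \frac{103309}{79651240}$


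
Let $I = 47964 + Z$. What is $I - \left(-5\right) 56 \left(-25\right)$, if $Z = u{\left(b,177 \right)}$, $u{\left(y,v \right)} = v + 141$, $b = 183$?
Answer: $41282$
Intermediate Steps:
$u{\left(y,v \right)} = 141 + v$
$Z = 318$ ($Z = 141 + 177 = 318$)
$I = 48282$ ($I = 47964 + 318 = 48282$)
$I - \left(-5\right) 56 \left(-25\right) = 48282 - \left(-5\right) 56 \left(-25\right) = 48282 - \left(-280\right) \left(-25\right) = 48282 - 7000 = 41282$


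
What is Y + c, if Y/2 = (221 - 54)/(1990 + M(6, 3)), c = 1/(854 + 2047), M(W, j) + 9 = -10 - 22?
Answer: 970883/5654049 ≈ 0.17171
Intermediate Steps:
M(W, j) = -41 (M(W, j) = -9 + (-10 - 22) = -9 - 32 = -41)
c = 1/2901 ≈ 0.00034471
Y = 334/1949 (Y = 2*((221 - 54)/(1990 - 41)) = 2*(167/1949) = 334/1949 ≈ 0.17137)
Y + c = 334/1949 + 1/2901 = 970883/5654049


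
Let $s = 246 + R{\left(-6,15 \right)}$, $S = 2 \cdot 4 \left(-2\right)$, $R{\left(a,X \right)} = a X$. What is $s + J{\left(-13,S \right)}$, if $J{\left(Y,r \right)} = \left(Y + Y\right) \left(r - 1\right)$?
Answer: $598$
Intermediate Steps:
$R{\left(a,X \right)} = X a$
$S = -16$ ($S = 8 \left(-2\right) = -16$)
$J{\left(Y,r \right)} = 2 Y \left(-1 + r\right)$
$s = 156$ ($s = 246 + 15 \left(-6\right) = 246 - 90 = 156$)
$s + J{\left(-13,S \right)} = 156 + 2 \left(-13\right) \left(-1 - 16\right) = 156 + 2 \left(-13\right) \left(-17\right) = 156 + 442 = 598$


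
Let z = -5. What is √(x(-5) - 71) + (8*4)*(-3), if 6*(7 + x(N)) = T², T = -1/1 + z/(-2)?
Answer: -96 + 3*I*√138/4 ≈ -96.0 + 8.8105*I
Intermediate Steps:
T = 3/2 (T = -1/1 - 5/(-2) = -1*1 - 5*(-½) = -1 + 5/2 = 3/2 ≈ 1.5000)
x(N) = -53/8 (x(N) = -7 + (3/2)²/6 = -7 + (⅙)*(9/4) = -7 + 3/8 = -53/8)
√(x(-5) - 71) + (8*4)*(-3) = √(-53/8 - 71) + (8*4)*(-3) = √(-621/8) + 32*(-3) = 3*I*√138/4 - 96 = -96 + 3*I*√138/4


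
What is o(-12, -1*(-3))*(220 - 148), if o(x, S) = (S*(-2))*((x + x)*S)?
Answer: 31104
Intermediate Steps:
o(x, S) = -4*x*S² (o(x, S) = (-2*S)*((2*x)*S) = (-2*S)*(2*S*x) = -4*x*S²)
o(-12, -1*(-3))*(220 - 148) = (-4*(-12)*(-1*(-3))²)*(220 - 148) = -4*(-12)*3²*72 = -4*(-12)*9*72 = 432*72 = 31104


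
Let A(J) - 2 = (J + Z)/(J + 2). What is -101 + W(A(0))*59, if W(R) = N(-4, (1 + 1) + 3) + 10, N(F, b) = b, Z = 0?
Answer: 784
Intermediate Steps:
A(J) = 2 + J/(2 + J) (A(J) = 2 + (J + 0)/(J + 2) = 2 + J/(2 + J))
W(R) = 15 (W(R) = ((1 + 1) + 3) + 10 = (2 + 3) + 10 = 5 + 10 = 15)
-101 + W(A(0))*59 = -101 + 15*59 = -101 + 885 = 784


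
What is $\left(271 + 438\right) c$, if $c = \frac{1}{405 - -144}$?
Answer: $\frac{709}{549} \approx 1.2914$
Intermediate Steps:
$c = \frac{1}{549}$ ($c = \frac{1}{405 + 144} = \frac{1}{549} \approx 0.0018215$)
$\left(271 + 438\right) c = \left(271 + 438\right) \frac{1}{549} = 709 \cdot \frac{1}{549} = \frac{709}{549}$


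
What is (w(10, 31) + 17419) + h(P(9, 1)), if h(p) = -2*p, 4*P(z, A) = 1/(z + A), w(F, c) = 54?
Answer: 349459/20 ≈ 17473.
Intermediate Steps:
P(z, A) = 1/(4*(A + z)) (P(z, A) = 1/(4*(z + A)) = 1/(4*(A + z)))
(w(10, 31) + 17419) + h(P(9, 1)) = (54 + 17419) - 1/(2*(1 + 9)) = 17473 - 1/(2*10) = 17473 - 2*1/40 = 17473 - 1/20 = 349459/20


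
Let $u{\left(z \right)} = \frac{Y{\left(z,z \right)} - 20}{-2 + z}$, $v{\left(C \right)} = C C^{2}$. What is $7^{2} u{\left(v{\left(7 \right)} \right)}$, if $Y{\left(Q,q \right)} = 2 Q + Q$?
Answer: $\frac{49441}{341} \approx 144.99$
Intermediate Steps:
$v{\left(C \right)} = C^{3}$
$Y{\left(Q,q \right)} = 3 Q$
$u{\left(z \right)} = \frac{-20 + 3 z}{-2 + z}$ ($u{\left(z \right)} = \frac{3 z - 20}{-2 + z} = \frac{-20 + 3 z}{-2 + z}$)
$7^{2} u{\left(v{\left(7 \right)} \right)} = 7^{2} \frac{-20 + 3 \cdot 7^{3}}{-2 + 7^{3}} = 49 \frac{-20 + 3 \cdot 343}{-2 + 343} = 49 \frac{-20 + 1029}{341} = 49 \cdot \frac{1}{341} \cdot 1009 = 49 \cdot \frac{1009}{341} = \frac{49441}{341}$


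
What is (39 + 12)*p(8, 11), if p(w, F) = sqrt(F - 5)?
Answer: 51*sqrt(6) ≈ 124.92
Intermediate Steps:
p(w, F) = sqrt(-5 + F)
(39 + 12)*p(8, 11) = (39 + 12)*sqrt(-5 + 11) = 51*sqrt(6)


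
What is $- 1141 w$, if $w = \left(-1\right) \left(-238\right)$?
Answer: $-271558$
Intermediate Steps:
$w = 238$
$- 1141 w = \left(-1141\right) 238 = -271558$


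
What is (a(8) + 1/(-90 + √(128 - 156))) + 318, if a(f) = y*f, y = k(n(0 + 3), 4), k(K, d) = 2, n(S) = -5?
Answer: 1357331/4064 - I*√7/4064 ≈ 333.99 - 0.00065102*I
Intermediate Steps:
y = 2
a(f) = 2*f
(a(8) + 1/(-90 + √(128 - 156))) + 318 = (2*8 + 1/(-90 + √(128 - 156))) + 318 = (16 + 1/(-90 + √(-28))) + 318 = (16 + 1/(-90 + 2*I*√7)) + 318 = 334 + 1/(-90 + 2*I*√7)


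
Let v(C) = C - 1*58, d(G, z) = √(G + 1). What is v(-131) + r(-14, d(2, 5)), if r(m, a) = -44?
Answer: -233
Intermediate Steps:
d(G, z) = √(1 + G)
v(C) = -58 + C (v(C) = C - 58 = -58 + C)
v(-131) + r(-14, d(2, 5)) = (-58 - 131) - 44 = -189 - 44 = -233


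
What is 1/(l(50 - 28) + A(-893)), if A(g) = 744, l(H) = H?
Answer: 1/766 ≈ 0.0013055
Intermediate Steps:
1/(l(50 - 28) + A(-893)) = 1/((50 - 28) + 744) = 1/(22 + 744) = 1/766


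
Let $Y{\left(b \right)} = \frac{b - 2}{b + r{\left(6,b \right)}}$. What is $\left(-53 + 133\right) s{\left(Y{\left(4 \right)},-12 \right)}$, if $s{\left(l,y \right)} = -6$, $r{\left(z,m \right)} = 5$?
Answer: $-480$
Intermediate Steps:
$Y{\left(b \right)} = \frac{-2 + b}{5 + b}$ ($Y{\left(b \right)} = \frac{b - 2}{b + 5} = \frac{-2 + b}{5 + b}$)
$\left(-53 + 133\right) s{\left(Y{\left(4 \right)},-12 \right)} = \left(-53 + 133\right) \left(-6\right) = 80 \left(-6\right) = -480$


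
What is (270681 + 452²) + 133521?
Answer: 608506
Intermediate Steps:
(270681 + 452²) + 133521 = (270681 + 204304) + 133521 = 474985 + 133521 = 608506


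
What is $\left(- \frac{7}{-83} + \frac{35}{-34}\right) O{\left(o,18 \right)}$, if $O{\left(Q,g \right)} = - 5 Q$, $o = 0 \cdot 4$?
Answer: $0$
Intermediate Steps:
$o = 0$
$\left(- \frac{7}{-83} + \frac{35}{-34}\right) O{\left(o,18 \right)} = \left(- \frac{7}{-83} + \frac{35}{-34}\right) \left(\left(-5\right) 0\right) = \left(\left(-7\right) \left(- \frac{1}{83}\right) + 35 \left(- \frac{1}{34}\right)\right) 0 = \left(\frac{7}{83} - \frac{35}{34}\right) 0 = \left(- \frac{2667}{2822}\right) 0 = 0$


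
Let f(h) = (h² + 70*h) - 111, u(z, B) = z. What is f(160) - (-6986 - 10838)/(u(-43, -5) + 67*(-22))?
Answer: 55639389/1517 ≈ 36677.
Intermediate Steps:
f(h) = -111 + h² + 70*h
f(160) - (-6986 - 10838)/(u(-43, -5) + 67*(-22)) = (-111 + 160² + 70*160) - (-6986 - 10838)/(-43 + 67*(-22)) = (-111 + 25600 + 11200) - (-17824)/(-43 - 1474) = 36689 - (-17824)/(-1517) = 36689 - (-17824)*(-1)/1517 = 36689 - 1*17824/1517 = 36689 - 17824/1517 = 55639389/1517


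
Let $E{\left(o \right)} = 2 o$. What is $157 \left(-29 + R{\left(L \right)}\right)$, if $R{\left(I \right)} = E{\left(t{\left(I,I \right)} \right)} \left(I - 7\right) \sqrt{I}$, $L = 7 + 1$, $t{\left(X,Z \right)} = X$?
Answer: $-4553 + 5024 \sqrt{2} \approx 2552.0$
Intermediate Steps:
$L = 8$
$R{\left(I \right)} = 2 I^{\frac{3}{2}} \left(-7 + I\right)$ ($R{\left(I \right)} = 2 I \left(I - 7\right) \sqrt{I} = 2 I \left(-7 + I\right) \sqrt{I} = 2 I^{\frac{3}{2}} \left(-7 + I\right)$)
$157 \left(-29 + R{\left(L \right)}\right) = 157 \left(-29 + 2 \cdot 8^{\frac{3}{2}} \left(-7 + 8\right)\right) = 157 \left(-29 + 2 \cdot 16 \sqrt{2} \cdot 1\right) = 157 \left(-29 + 32 \sqrt{2}\right) = -4553 + 5024 \sqrt{2}$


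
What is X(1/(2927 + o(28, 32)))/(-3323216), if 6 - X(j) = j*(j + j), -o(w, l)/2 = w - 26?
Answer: -12815893/7098330388916 ≈ -1.8055e-6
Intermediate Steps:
o(w, l) = 52 - 2*w (o(w, l) = -2*(w - 26) = -2*(-26 + w) = 52 - 2*w)
X(j) = 6 - 2*j² (X(j) = 6 - j*(j + j) = 6 - j*2*j = 6 - 2*j²)
X(1/(2927 + o(28, 32)))/(-3323216) = (6 - 2/(2927 + (52 - 2*28))²)/(-3323216) = (6 - 2/(2927 + (52 - 56))²)*(-1/3323216) = (6 - 2/(2927 - 4)²)*(-1/3323216) = (6 - 2*(1/2923)²)*(-1/3323216) = (6 - 2*1/8543929)*(-1/3323216) = (6 - 2/8543929)*(-1/3323216) = (51263572/8543929)*(-1/3323216) = -12815893/7098330388916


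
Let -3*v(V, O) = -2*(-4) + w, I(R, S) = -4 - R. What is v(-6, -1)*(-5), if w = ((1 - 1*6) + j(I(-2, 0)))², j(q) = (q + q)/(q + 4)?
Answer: 95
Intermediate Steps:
j(q) = 2*q/(4 + q) (j(q) = (2*q)/(4 + q) = 2*q/(4 + q))
w = 49 (w = ((1 - 1*6) + 2*(-4 - 1*(-2))/(4 + (-4 - 1*(-2))))² = ((1 - 6) + 2*(-4 + 2)/(4 + (-4 + 2)))² = (-5 + 2*(-2)/(4 - 2))² = (-5 + 2*(-2)/2)² = (-5 + 2*(-2)*(½))² = (-5 - 2)² = (-7)² = 49)
v(V, O) = -19 (v(V, O) = -(-2*(-4) + 49)/3 = -(8 + 49)/3 = -⅓*57 = -19)
v(-6, -1)*(-5) = -19*(-5) = 95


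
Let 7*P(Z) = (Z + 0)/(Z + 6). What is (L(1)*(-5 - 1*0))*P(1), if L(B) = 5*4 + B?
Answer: -15/7 ≈ -2.1429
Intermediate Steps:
P(Z) = Z/(7*(6 + Z)) (P(Z) = ((Z + 0)/(Z + 6))/7 = (Z/(6 + Z))/7 = Z/(7*(6 + Z)))
L(B) = 20 + B
(L(1)*(-5 - 1*0))*P(1) = ((20 + 1)*(-5 - 1*0))*((⅐)*1/(6 + 1)) = (21*(-5 + 0))*((⅐)*1/7) = (21*(-5))*((⅐)*1*(⅐)) = -105*1/49 = -15/7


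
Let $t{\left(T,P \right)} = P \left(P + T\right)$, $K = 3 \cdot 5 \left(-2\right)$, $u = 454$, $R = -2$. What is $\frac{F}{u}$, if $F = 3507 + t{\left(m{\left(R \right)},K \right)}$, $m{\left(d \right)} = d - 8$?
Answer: $\frac{4707}{454} \approx 10.368$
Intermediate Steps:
$m{\left(d \right)} = -8 + d$
$K = -30$ ($K = 15 \left(-2\right) = -30$)
$F = 4707$ ($F = 3507 - 30 \left(-30 - 10\right) = 3507 - -1200 = 3507 + 1200 = 4707$)
$\frac{F}{u} = \frac{4707}{454}$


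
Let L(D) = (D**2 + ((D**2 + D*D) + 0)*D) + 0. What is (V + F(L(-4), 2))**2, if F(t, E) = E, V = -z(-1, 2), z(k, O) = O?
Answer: 0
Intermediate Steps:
L(D) = D**2 + 2*D**3 (L(D) = (D**2 + ((D**2 + D**2) + 0)*D) + 0 = (D**2 + (2*D**2 + 0)*D) + 0 = (D**2 + (2*D**2)*D) + 0 = (D**2 + 2*D**3) + 0 = D**2 + 2*D**3)
V = -2 (V = -1*2 = -2)
(V + F(L(-4), 2))**2 = (-2 + 2)**2 = 0**2 = 0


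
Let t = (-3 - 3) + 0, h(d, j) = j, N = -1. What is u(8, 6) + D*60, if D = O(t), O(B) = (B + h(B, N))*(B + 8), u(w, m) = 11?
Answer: -829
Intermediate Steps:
t = -6 (t = -6 + 0 = -6)
O(B) = (-1 + B)*(8 + B) (O(B) = (B - 1)*(B + 8) = (-1 + B)*(8 + B))
D = -14 (D = -8 + (-6)² + 7*(-6) = -8 + 36 - 42 = -14)
u(8, 6) + D*60 = 11 - 14*60 = 11 - 840 = -829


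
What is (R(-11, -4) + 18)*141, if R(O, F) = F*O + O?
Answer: 7191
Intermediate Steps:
R(O, F) = O + F*O
(R(-11, -4) + 18)*141 = (-11*(1 - 4) + 18)*141 = (-11*(-3) + 18)*141 = (33 + 18)*141 = 51*141 = 7191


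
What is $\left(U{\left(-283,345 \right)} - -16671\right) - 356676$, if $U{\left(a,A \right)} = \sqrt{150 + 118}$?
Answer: $-340005 + 2 \sqrt{67} \approx -3.3999 \cdot 10^{5}$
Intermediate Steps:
$U{\left(a,A \right)} = 2 \sqrt{67}$ ($U{\left(a,A \right)} = \sqrt{268} = 2 \sqrt{67}$)
$\left(U{\left(-283,345 \right)} - -16671\right) - 356676 = \left(2 \sqrt{67} - -16671\right) - 356676 = \left(2 \sqrt{67} + 16671\right) - 356676 = \left(16671 + 2 \sqrt{67}\right) - 356676 = -340005 + 2 \sqrt{67}$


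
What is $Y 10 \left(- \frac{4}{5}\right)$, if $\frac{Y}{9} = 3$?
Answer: $-216$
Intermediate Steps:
$Y = 27$ ($Y = 9 \cdot 3 = 27$)
$Y 10 \left(- \frac{4}{5}\right) = 27 \cdot 10 \left(- \frac{4}{5}\right) = 270 \left(\left(-4\right) \frac{1}{5}\right) = 270 \left(- \frac{4}{5}\right) = -216$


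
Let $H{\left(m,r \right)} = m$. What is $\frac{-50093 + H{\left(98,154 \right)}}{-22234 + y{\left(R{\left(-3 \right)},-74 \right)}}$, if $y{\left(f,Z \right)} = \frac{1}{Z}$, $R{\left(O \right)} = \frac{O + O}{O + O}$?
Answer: $\frac{411070}{182813} \approx 2.2486$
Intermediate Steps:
$R{\left(O \right)} = 1$ ($R{\left(O \right)} = \frac{2 O}{2 O} = 2 O \frac{1}{2 O} = 1$)
$\frac{-50093 + H{\left(98,154 \right)}}{-22234 + y{\left(R{\left(-3 \right)},-74 \right)}} = \frac{-50093 + 98}{-22234 + \frac{1}{-74}} = - \frac{49995}{-22234 - \frac{1}{74}} = - \frac{49995}{- \frac{1645317}{74}} = \left(-49995\right) \left(- \frac{74}{1645317}\right) = \frac{411070}{182813}$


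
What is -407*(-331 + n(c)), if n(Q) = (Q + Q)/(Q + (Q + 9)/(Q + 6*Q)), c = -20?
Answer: 373446513/2789 ≈ 1.3390e+5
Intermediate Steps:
n(Q) = 2*Q/(Q + (9 + Q)/(7*Q)) (n(Q) = (2*Q)/(Q + (9 + Q)/((7*Q))) = (2*Q)/(Q + (9 + Q)*(1/(7*Q))) = (2*Q)/(Q + (9 + Q)/(7*Q)) = 2*Q/(Q + (9 + Q)/(7*Q)))
-407*(-331 + n(c)) = -407*(-331 + 14*(-20)²/(9 - 20 + 7*(-20)²)) = -407*(-331 + 14*400/(9 - 20 + 7*400)) = -407*(-331 + 14*400/(9 - 20 + 2800)) = -407*(-331 + 14*400/2789) = -407*(-331 + 14*400*(1/2789)) = -407*(-331 + 5600/2789) = -407*(-917559/2789) = 373446513/2789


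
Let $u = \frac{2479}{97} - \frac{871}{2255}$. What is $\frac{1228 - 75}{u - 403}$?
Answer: $- \frac{252201455}{82644547} \approx -3.0516$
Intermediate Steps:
$u = \frac{5505658}{218735}$ ($u = 2479 \cdot \frac{1}{97} - \frac{871}{2255} = \frac{2479}{97} - \frac{871}{2255} = \frac{5505658}{218735} \approx 25.17$)
$\frac{1228 - 75}{u - 403} = \frac{1228 - 75}{\frac{5505658}{218735} - 403} = \frac{1153}{- \frac{82644547}{218735}} = 1153 \left(- \frac{218735}{82644547}\right) = - \frac{252201455}{82644547}$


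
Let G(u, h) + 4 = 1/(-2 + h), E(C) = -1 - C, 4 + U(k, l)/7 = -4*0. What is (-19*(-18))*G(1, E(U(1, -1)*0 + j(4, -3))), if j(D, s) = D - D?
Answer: -1482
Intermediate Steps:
U(k, l) = -28 (U(k, l) = -28 + 7*(-4*0) = -28 + 7*0 = -28 + 0 = -28)
j(D, s) = 0
G(u, h) = -4 + 1/(-2 + h)
(-19*(-18))*G(1, E(U(1, -1)*0 + j(4, -3))) = (-19*(-18))*((9 - 4*(-1 - (-28*0 + 0)))/(-2 + (-1 - (-28*0 + 0)))) = 342*((9 - 4*(-1 - (0 + 0)))/(-2 + (-1 - (0 + 0)))) = 342*((9 - 4*(-1 - 1*0))/(-2 + (-1 - 1*0))) = 342*((9 - 4*(-1 + 0))/(-2 + (-1 + 0))) = 342*((9 - 4*(-1))/(-2 - 1)) = 342*((9 + 4)/(-3)) = 342*(-⅓*13) = 342*(-13/3) = -1482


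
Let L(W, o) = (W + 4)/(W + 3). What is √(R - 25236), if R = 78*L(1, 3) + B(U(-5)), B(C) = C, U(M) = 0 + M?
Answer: I*√100574/2 ≈ 158.57*I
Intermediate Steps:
L(W, o) = (4 + W)/(3 + W)
U(M) = M
R = 185/2 (R = 78*((4 + 1)/(3 + 1)) - 5 = 78*(5/4) - 5 = 195/2 - 5 = 185/2 ≈ 92.500)
√(R - 25236) = √(185/2 - 25236) = √(-50287/2) = I*√100574/2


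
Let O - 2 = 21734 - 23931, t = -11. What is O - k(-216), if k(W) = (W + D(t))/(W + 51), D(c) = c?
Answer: -362402/165 ≈ -2196.4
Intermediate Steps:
O = -2195 (O = 2 + (21734 - 23931) = 2 - 2197 = -2195)
k(W) = (-11 + W)/(51 + W) (k(W) = (W - 11)/(W + 51) = (-11 + W)/(51 + W))
O - k(-216) = -2195 - (-11 - 216)/(51 - 216) = -2195 - (-227)/(-165) = -2195 - (-1)*(-227)/165 = -2195 - 1*227/165 = -2195 - 227/165 = -362402/165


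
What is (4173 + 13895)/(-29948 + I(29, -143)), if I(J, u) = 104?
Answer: -4517/7461 ≈ -0.60541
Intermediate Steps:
(4173 + 13895)/(-29948 + I(29, -143)) = (4173 + 13895)/(-29948 + 104) = 18068/(-29844) = 18068*(-1/29844) = -4517/7461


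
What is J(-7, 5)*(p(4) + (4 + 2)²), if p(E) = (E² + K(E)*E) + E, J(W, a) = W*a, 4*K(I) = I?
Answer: -2100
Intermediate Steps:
K(I) = I/4
p(E) = E + 5*E²/4 (p(E) = (E² + (E/4)*E) + E = (E² + E²/4) + E = 5*E²/4 + E = E + 5*E²/4)
J(-7, 5)*(p(4) + (4 + 2)²) = (-7*5)*((¼)*4*(4 + 5*4) + (4 + 2)²) = -35*((¼)*4*(4 + 20) + 6²) = -35*((¼)*4*24 + 36) = -35*(24 + 36) = -35*60 = -2100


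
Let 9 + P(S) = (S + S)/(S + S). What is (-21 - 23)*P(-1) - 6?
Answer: 346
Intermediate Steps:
P(S) = -8 (P(S) = -9 + (S + S)/(S + S) = -9 + (2*S)/((2*S)) = -9 + (2*S)*(1/(2*S)) = -9 + 1 = -8)
(-21 - 23)*P(-1) - 6 = (-21 - 23)*(-8) - 6 = -44*(-8) - 6 = 352 - 6 = 346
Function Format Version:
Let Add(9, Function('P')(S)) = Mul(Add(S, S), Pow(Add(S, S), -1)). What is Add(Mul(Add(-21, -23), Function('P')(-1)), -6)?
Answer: 346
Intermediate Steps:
Function('P')(S) = -8 (Function('P')(S) = Add(-9, Mul(Add(S, S), Pow(Add(S, S), -1))) = Add(-9, Mul(Mul(2, S), Pow(Mul(2, S), -1))) = Add(-9, Mul(Mul(2, S), Mul(Rational(1, 2), Pow(S, -1)))) = Add(-9, 1) = -8)
Add(Mul(Add(-21, -23), Function('P')(-1)), -6) = Add(Mul(Add(-21, -23), -8), -6) = Add(Mul(-44, -8), -6) = Add(352, -6) = 346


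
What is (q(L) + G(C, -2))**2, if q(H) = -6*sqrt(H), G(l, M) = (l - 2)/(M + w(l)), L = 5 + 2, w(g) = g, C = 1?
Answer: 253 - 12*sqrt(7) ≈ 221.25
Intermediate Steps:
L = 7
G(l, M) = (-2 + l)/(M + l) (G(l, M) = (l - 2)/(M + l) = (-2 + l)/(M + l))
q(H) = -6*sqrt(H)
(q(L) + G(C, -2))**2 = (-6*sqrt(7) + (-2 + 1)/(-2 + 1))**2 = (-6*sqrt(7) - 1/(-1))**2 = (-6*sqrt(7) - 1*(-1))**2 = (-6*sqrt(7) + 1)**2 = (1 - 6*sqrt(7))**2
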